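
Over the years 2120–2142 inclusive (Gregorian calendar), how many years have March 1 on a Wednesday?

Track March 1's weekday year by year (advancing +1, or +2 across a Feb 29):
  2120: Fri  2121: Sat (+1)  2122: Sun (+1)  2123: Mon (+1)  2124: Wed (+2) ✓
  2125: Thu (+1)  2126: Fri (+1)  2127: Sat (+1)  2128: Mon (+2)  2129: Tue (+1)
  2130: Wed (+1) ✓  2131: Thu (+1)  2132: Sat (+2)  2133: Sun (+1)  2134: Mon (+1)
  2135: Tue (+1)  2136: Thu (+2)  2137: Fri (+1)  2138: Sat (+1)  2139: Sun (+1)
  2140: Tue (+2)  2141: Wed (+1) ✓  2142: Thu (+1)
Wednesday years: 2124, 2130, 2141 — 3 in total.

3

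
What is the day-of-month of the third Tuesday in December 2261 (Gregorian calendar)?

December 1, 2261 is a Sunday, so the first Tuesday is the 3rd.
The third Tuesday is 3 + 14 = 17.

17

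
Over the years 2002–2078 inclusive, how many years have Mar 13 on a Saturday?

Track Mar 13's weekday year by year (advancing +1, or +2 across a Feb 29):
  2002: Wed  2003: Thu (+1)  2004: Sat (+2) ✓  2005: Sun (+1)  2006: Mon (+1)
  2007: Tue (+1)  2008: Thu (+2)  2009: Fri (+1)  2010: Sat (+1) ✓  2011: Sun (+1)
  2012: Tue (+2)  2013: Wed (+1)  2014: Thu (+1)  2015: Fri (+1)  … (49 more years) …
  2065: Fri (+1)  2066: Sat (+1) ✓  2067: Sun (+1)  2068: Tue (+2)  2069: Wed (+1)
  2070: Thu (+1)  2071: Fri (+1)  2072: Sun (+2)  2073: Mon (+1)  2074: Tue (+1)
  2075: Wed (+1)  2076: Fri (+2)  2077: Sat (+1) ✓  2078: Sun (+1)
Saturday years: 2004, 2010, 2021, 2027, 2032, 2038, 2049, 2055, 2060, 2066, 2077 — 11 in total.

11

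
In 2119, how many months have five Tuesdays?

4

A month of length L has five Tuesdays iff its first Tuesday is on day ≤ L−28 (so day 1–3 in a 31-day month, 1–2 in a 30-day month, day 1 in a leap February).
Checking each month of 2119: Jan starts Sun (31d) ✓; Feb starts Wed (28d); Mar starts Wed (31d); Apr starts Sat (30d); May starts Mon (31d) ✓; Jun starts Thu (30d); Jul starts Sat (31d); Aug starts Tue (31d) ✓; Sep starts Fri (30d); Oct starts Sun (31d) ✓; Nov starts Wed (30d); Dec starts Fri (31d).
Five-Tuesday months: January, May, August, October → 4.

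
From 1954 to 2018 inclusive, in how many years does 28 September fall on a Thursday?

Track 28 September's weekday year by year (advancing +1, or +2 across a Feb 29):
  1954: Tue  1955: Wed (+1)  1956: Fri (+2)  1957: Sat (+1)  1958: Sun (+1)
  1959: Mon (+1)  1960: Wed (+2)  1961: Thu (+1) ✓  1962: Fri (+1)  1963: Sat (+1)
  1964: Mon (+2)  1965: Tue (+1)  1966: Wed (+1)  1967: Thu (+1) ✓  … (37 more years) …
  2005: Wed (+1)  2006: Thu (+1) ✓  2007: Fri (+1)  2008: Sun (+2)  2009: Mon (+1)
  2010: Tue (+1)  2011: Wed (+1)  2012: Fri (+2)  2013: Sat (+1)  2014: Sun (+1)
  2015: Mon (+1)  2016: Wed (+2)  2017: Thu (+1) ✓  2018: Fri (+1)
Thursday years: 1961, 1967, 1972, 1978, 1989, 1995, 2000, 2006, 2017 — 9 in total.

9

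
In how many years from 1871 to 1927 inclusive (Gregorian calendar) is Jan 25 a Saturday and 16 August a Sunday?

2

Check each year's weekday for Jan 25 and 16 August:
  1871: Wed/Wed  1872: Thu/Fri  1873: Sat/Sat  1874: Sun/Sun  1875: Mon/Mon  1876: Tue/Wed  1877: Thu/Thu  1878: Fri/Fri  1879: Sat/Sat  1880: Sun/Mon  1881: Tue/Tue  1882: Wed/Wed  1883: Thu/Thu  1884: Fri/Sat  …(29 more)…  1914: Sun/Sun  1915: Mon/Mon  1916: Tue/Wed  1917: Thu/Thu  1918: Fri/Fri  1919: Sat/Sat  1920: Sun/Mon  1921: Tue/Tue  1922: Wed/Wed  1923: Thu/Thu  1924: Fri/Sat  1925: Sun/Sun  1926: Mon/Mon  1927: Tue/Tue
Both conditions hold in: 1896, 1908 — 2.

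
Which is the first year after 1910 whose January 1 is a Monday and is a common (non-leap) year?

1917

Jan 1 advances by 2 weekdays after a leap year and by 1 after a common year.
1910: Jan 1 is Saturday.
1911: Sunday
1912: Monday (leap)
1913: Wednesday
1914: Thursday
1915: Friday
1916: Saturday (leap)
1917: Monday
1917 begins on a Monday and is a common year.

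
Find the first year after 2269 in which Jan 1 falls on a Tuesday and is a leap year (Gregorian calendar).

2284

Jan 1 advances by 2 weekdays after a leap year and by 1 after a common year.
2269: Jan 1 is Friday.
2270: Saturday
2271: Sunday
2272: Monday (leap)
2273: Wednesday
2274: Thursday
2275: Friday
2276: Saturday (leap)
2277: Monday
2278: Tuesday
2279: Wednesday
2280: Thursday (leap)
2281: Saturday
2282: Sunday
2283: Monday
2284: Tuesday (leap)
2284 begins on a Tuesday and is a leap year.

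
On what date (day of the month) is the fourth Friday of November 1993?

26

November 1, 1993 is a Monday, so the first Friday is the 5th.
The fourth Friday is 5 + 21 = 26.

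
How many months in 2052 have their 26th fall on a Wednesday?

Check the 26th of each month of 2052: Jan 26: Fri, Feb 26: Mon, Mar 26: Tue, Apr 26: Fri, May 26: Sun, Jun 26: Wed, Jul 26: Fri, Aug 26: Mon, Sep 26: Thu, Oct 26: Sat, Nov 26: Tue, Dec 26: Thu.
Wednesday occurs in June — 1 month.

1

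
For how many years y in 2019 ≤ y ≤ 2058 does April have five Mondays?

April has 30 days; it has five Mondays when Monday falls among the first (month-length − 28) days — i.e. when April 1 is one of Monday/Sunday.
April 1 by year: 2019:Mon✓ 2020:Wed 2021:Thu 2022:Fri 2023:Sat 2024:Mon✓ 2025:Tue 2026:Wed 2027:Thu 2028:Sat 2029:Sun✓ 2030:Mon✓ 2031:Tue 2032:Thu 2033:Fri …(10 more)… 2044:Fri 2045:Sat 2046:Sun✓ 2047:Mon✓ 2048:Wed 2049:Thu 2050:Fri 2051:Sat 2052:Mon✓ 2053:Tue 2054:Wed 2055:Thu 2056:Sat 2057:Sun✓ 2058:Mon✓
Years with five Mondays: 2019, 2024, 2029, 2030, 2035, 2040, 2041, 2046, 2047, 2052, 2057, 2058 → 12.

12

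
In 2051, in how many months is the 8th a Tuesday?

1

Check the 8th of each month of 2051: Jan 8: Sun, Feb 8: Wed, Mar 8: Wed, Apr 8: Sat, May 8: Mon, Jun 8: Thu, Jul 8: Sat, Aug 8: Tue, Sep 8: Fri, Oct 8: Sun, Nov 8: Wed, Dec 8: Fri.
Tuesday occurs in August — 1 month.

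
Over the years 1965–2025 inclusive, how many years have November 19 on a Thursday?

8

Track November 19's weekday year by year (advancing +1, or +2 across a Feb 29):
  1965: Fri  1966: Sat (+1)  1967: Sun (+1)  1968: Tue (+2)  1969: Wed (+1)
  1970: Thu (+1) ✓  1971: Fri (+1)  1972: Sun (+2)  1973: Mon (+1)  1974: Tue (+1)
  1975: Wed (+1)  1976: Fri (+2)  1977: Sat (+1)  1978: Sun (+1)  … (33 more years) …
  2012: Mon (+2)  2013: Tue (+1)  2014: Wed (+1)  2015: Thu (+1) ✓  2016: Sat (+2)
  2017: Sun (+1)  2018: Mon (+1)  2019: Tue (+1)  2020: Thu (+2) ✓  2021: Fri (+1)
  2022: Sat (+1)  2023: Sun (+1)  2024: Tue (+2)  2025: Wed (+1)
Thursday years: 1970, 1981, 1987, 1992, 1998, 2009, 2015, 2020 — 8 in total.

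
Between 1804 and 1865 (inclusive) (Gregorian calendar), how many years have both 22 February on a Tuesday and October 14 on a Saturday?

2

Check each year's weekday for 22 February and October 14:
  1804: Wed/Sun  1805: Fri/Mon  1806: Sat/Tue  1807: Sun/Wed  1808: Mon/Fri  1809: Wed/Sat  1810: Thu/Sun  1811: Fri/Mon  1812: Sat/Wed  1813: Mon/Thu  1814: Tue/Fri  1815: Wed/Sat  1816: Thu/Mon  1817: Sat/Tue  …(34 more)…  1852: Sun/Thu  1853: Tue/Fri  1854: Wed/Sat  1855: Thu/Sun  1856: Fri/Tue  1857: Sun/Wed  1858: Mon/Thu  1859: Tue/Fri  1860: Wed/Sun  1861: Fri/Mon  1862: Sat/Tue  1863: Sun/Wed  1864: Mon/Fri  1865: Wed/Sat
Both conditions hold in: 1820, 1848 — 2.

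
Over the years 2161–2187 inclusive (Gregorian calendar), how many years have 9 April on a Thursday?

4

Track 9 April's weekday year by year (advancing +1, or +2 across a Feb 29):
  2161: Thu ✓  2162: Fri (+1)  2163: Sat (+1)  2164: Mon (+2)  2165: Tue (+1)
  2166: Wed (+1)  2167: Thu (+1) ✓  2168: Sat (+2)  2169: Sun (+1)  2170: Mon (+1)
  2171: Tue (+1)  2172: Thu (+2) ✓  2173: Fri (+1)  2174: Sat (+1)  2175: Sun (+1)
  2176: Tue (+2)  2177: Wed (+1)  2178: Thu (+1) ✓  2179: Fri (+1)  2180: Sun (+2)
  2181: Mon (+1)  2182: Tue (+1)  2183: Wed (+1)  2184: Fri (+2)  2185: Sat (+1)
  2186: Sun (+1)  2187: Mon (+1)
Thursday years: 2161, 2167, 2172, 2178 — 4 in total.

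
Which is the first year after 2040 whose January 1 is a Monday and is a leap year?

Jan 1 advances by 2 weekdays after a leap year and by 1 after a common year.
2040: Jan 1 is Sunday (leap).
2041: Tuesday
2042: Wednesday
2043: Thursday
2044: Friday (leap)
2045: Sunday
2046: Monday
2047: Tuesday
2048: Wednesday (leap)
2049: Friday
2050: Saturday
2051: Sunday
2052: Monday (leap)
2052 begins on a Monday and is a leap year.

2052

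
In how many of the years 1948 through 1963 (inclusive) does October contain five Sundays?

October has 31 days; it has five Sundays when Sunday falls among the first (month-length − 28) days — i.e. when October 1 is one of Sunday/Saturday/Friday.
October 1 by year: 1948:Fri✓ 1949:Sat✓ 1950:Sun✓ 1951:Mon 1952:Wed 1953:Thu 1954:Fri✓ 1955:Sat✓ 1956:Mon 1957:Tue 1958:Wed 1959:Thu 1960:Sat✓ 1961:Sun✓ 1962:Mon 1963:Tue
Years with five Sundays: 1948, 1949, 1950, 1954, 1955, 1960, 1961 → 7.

7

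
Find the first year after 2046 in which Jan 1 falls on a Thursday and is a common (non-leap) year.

Jan 1 advances by 2 weekdays after a leap year and by 1 after a common year.
2046: Jan 1 is Monday.
2047: Tuesday
2048: Wednesday (leap)
2049: Friday
2050: Saturday
2051: Sunday
2052: Monday (leap)
2053: Wednesday
2054: Thursday
2054 begins on a Thursday and is a common year.

2054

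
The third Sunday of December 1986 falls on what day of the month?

December 1, 1986 is a Monday, so the first Sunday is the 7th.
The third Sunday is 7 + 14 = 21.

21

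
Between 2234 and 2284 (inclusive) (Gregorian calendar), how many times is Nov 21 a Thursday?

Track Nov 21's weekday year by year (advancing +1, or +2 across a Feb 29):
  2234: Fri  2235: Sat (+1)  2236: Mon (+2)  2237: Tue (+1)  2238: Wed (+1)
  2239: Thu (+1) ✓  2240: Sat (+2)  2241: Sun (+1)  2242: Mon (+1)  2243: Tue (+1)
  2244: Thu (+2) ✓  2245: Fri (+1)  2246: Sat (+1)  2247: Sun (+1)  … (23 more years) …
  2271: Tue (+1)  2272: Thu (+2) ✓  2273: Fri (+1)  2274: Sat (+1)  2275: Sun (+1)
  2276: Tue (+2)  2277: Wed (+1)  2278: Thu (+1) ✓  2279: Fri (+1)  2280: Sun (+2)
  2281: Mon (+1)  2282: Tue (+1)  2283: Wed (+1)  2284: Fri (+2)
Thursday years: 2239, 2244, 2250, 2261, 2267, 2272, 2278 — 7 in total.

7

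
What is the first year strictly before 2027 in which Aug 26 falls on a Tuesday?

2025

From one year to the next, a fixed date's weekday advances by 1, or by 2 when a Feb 29 lies between the two dates.
2027: August 26 is Thursday.
2026: Wednesday (−1)
2025: Tuesday (−1)
Aug 26 falls on a Tuesday in 2025.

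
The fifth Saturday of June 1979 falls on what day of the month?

June 1, 1979 is a Friday, so the first Saturday is the 2nd.
The fifth Saturday is 2 + 28 = 30.

30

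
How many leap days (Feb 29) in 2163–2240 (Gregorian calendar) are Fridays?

2

Leap years in 2163–2240: 19 of them.
Feb 29 weekday advances by 5 (mod 7) from one leap year to the next four years later (or differs when a century non-leap intervenes).
Leap-day weekdays: 2164:Wed 2168:Mon 2172:Sat 2176:Thu 2180:Tue 2184:Sun 2188:Fri✓ 2192:Wed 2196:Mon 2204:Wed 2208:Mon 2212:Sat 2216:Thu 2220:Tue 2224:Sun 2228:Fri✓ 2232:Wed 2236:Mon 2240:Sat
Friday: 2188, 2228 → 2.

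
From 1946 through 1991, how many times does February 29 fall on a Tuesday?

Leap years in 1946–1991: 11 of them.
Feb 29 weekday advances by 5 (mod 7) from one leap year to the next four years later (or differs when a century non-leap intervenes).
Leap-day weekdays: 1948:Sun 1952:Fri 1956:Wed 1960:Mon 1964:Sat 1968:Thu 1972:Tue✓ 1976:Sun 1980:Fri 1984:Wed 1988:Mon
Tuesday: 1972 → 1.

1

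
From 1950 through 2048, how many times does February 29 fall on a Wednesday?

Leap years in 1950–2048: 25 of them.
Feb 29 weekday advances by 5 (mod 7) from one leap year to the next four years later (or differs when a century non-leap intervenes).
Leap-day weekdays: 1952:Fri 1956:Wed✓ 1960:Mon 1964:Sat 1968:Thu 1972:Tue 1976:Sun 1980:Fri 1984:Wed✓ 1988:Mon 1992:Sat 1996:Thu 2000:Tue 2004:Sun 2008:Fri 2012:Wed✓ 2016:Mon 2020:Sat 2024:Thu 2028:Tue 2032:Sun 2036:Fri 2040:Wed✓ 2044:Mon 2048:Sat
Wednesday: 1956, 1984, 2012, 2040 → 4.

4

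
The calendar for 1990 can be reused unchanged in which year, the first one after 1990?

Two years share a calendar iff Jan 1 falls on the same weekday and both are leap or both are common. 1990: Jan 1 is Monday, common year.
1991: Jan 1 Tuesday, common
1992: Jan 1 Wednesday, leap
1993: Jan 1 Friday, common
1994: Jan 1 Saturday, common
1995: Jan 1 Sunday, common
1996: Jan 1 Monday, leap
1997: Jan 1 Wednesday, common
1998: Jan 1 Thursday, common
1999: Jan 1 Friday, common
2000: Jan 1 Saturday, leap
2001: Jan 1 Monday, common
2001 matches on both conditions.

2001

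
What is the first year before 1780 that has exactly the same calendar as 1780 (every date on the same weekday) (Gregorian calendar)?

1752

Two years share a calendar iff Jan 1 falls on the same weekday and both are leap or both are common. 1780: Jan 1 is Saturday, leap year.
1779: Jan 1 Friday, common
1778: Jan 1 Thursday, common
1777: Jan 1 Wednesday, common
1776: Jan 1 Monday, leap
1775: Jan 1 Sunday, common
1774: Jan 1 Saturday, common
1773: Jan 1 Friday, common
1772: Jan 1 Wednesday, leap
1771: Jan 1 Tuesday, common
1770: Jan 1 Monday, common
1769: Jan 1 Sunday, common
1768: Jan 1 Friday, leap
1767: Jan 1 Thursday, common
1766: Jan 1 Wednesday, common
1765: Jan 1 Tuesday, common
1764: Jan 1 Sunday, leap
1763: Jan 1 Saturday, common
1762: Jan 1 Friday, common
1761: Jan 1 Thursday, common
1760: Jan 1 Tuesday, leap
1759: Jan 1 Monday, common
1758: Jan 1 Sunday, common
1757: Jan 1 Saturday, common
1756: Jan 1 Thursday, leap
1755: Jan 1 Wednesday, common
1754: Jan 1 Tuesday, common
1753: Jan 1 Monday, common
1752: Jan 1 Saturday, leap
1752 matches on both conditions.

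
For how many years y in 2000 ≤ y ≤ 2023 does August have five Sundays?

9

August has 31 days; it has five Sundays when Sunday falls among the first (month-length − 28) days — i.e. when August 1 is one of Sunday/Saturday/Friday.
August 1 by year: 2000:Tue 2001:Wed 2002:Thu 2003:Fri✓ 2004:Sun✓ 2005:Mon 2006:Tue 2007:Wed 2008:Fri✓ 2009:Sat✓ 2010:Sun✓ 2011:Mon 2012:Wed 2013:Thu 2014:Fri✓ 2015:Sat✓ 2016:Mon 2017:Tue 2018:Wed 2019:Thu 2020:Sat✓ 2021:Sun✓ 2022:Mon 2023:Tue
Years with five Sundays: 2003, 2004, 2008, 2009, 2010, 2014, 2015, 2020, 2021 → 9.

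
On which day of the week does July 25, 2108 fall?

Wednesday

January 1, 2108 is a Sunday.
July 25 is day 207 of the year, i.e. 206 days after Jan 1.
206 mod 7 = 3, so advance 3 weekdays from Sunday: Wednesday.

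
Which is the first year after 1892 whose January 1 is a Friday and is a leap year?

1904

Jan 1 advances by 2 weekdays after a leap year and by 1 after a common year.
1892: Jan 1 is Friday (leap).
1893: Sunday
1894: Monday
1895: Tuesday
1896: Wednesday (leap)
1897: Friday
1898: Saturday
1899: Sunday
1900: Monday
1901: Tuesday
1902: Wednesday
1903: Thursday
1904: Friday (leap)
1904 begins on a Friday and is a leap year.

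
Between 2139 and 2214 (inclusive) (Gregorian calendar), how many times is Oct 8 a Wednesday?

Track Oct 8's weekday year by year (advancing +1, or +2 across a Feb 29):
  2139: Thu  2140: Sat (+2)  2141: Sun (+1)  2142: Mon (+1)  2143: Tue (+1)
  2144: Thu (+2)  2145: Fri (+1)  2146: Sat (+1)  2147: Sun (+1)  2148: Tue (+2)
  2149: Wed (+1) ✓  2150: Thu (+1)  2151: Fri (+1)  2152: Sun (+2)  … (48 more years) …
  2201: Thu (+1)  2202: Fri (+1)  2203: Sat (+1)  2204: Mon (+2)  2205: Tue (+1)
  2206: Wed (+1) ✓  2207: Thu (+1)  2208: Sat (+2)  2209: Sun (+1)  2210: Mon (+1)
  2211: Tue (+1)  2212: Thu (+2)  2213: Fri (+1)  2214: Sat (+1)
Wednesday years: 2149, 2155, 2160, 2166, 2177, 2183, 2188, 2194, 2200, 2206 — 10 in total.

10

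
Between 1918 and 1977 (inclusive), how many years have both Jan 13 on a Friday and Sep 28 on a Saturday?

Check each year's weekday for Jan 13 and Sep 28:
  1918: Sun/Sat  1919: Mon/Sun  1920: Tue/Tue  1921: Thu/Wed  1922: Fri/Thu  1923: Sat/Fri  1924: Sun/Sun  1925: Tue/Mon  1926: Wed/Tue  1927: Thu/Wed  1928: Fri/Fri  1929: Sun/Sat  1930: Mon/Sun  1931: Tue/Mon  …(32 more)…  1964: Mon/Mon  1965: Wed/Tue  1966: Thu/Wed  1967: Fri/Thu  1968: Sat/Sat  1969: Mon/Sun  1970: Tue/Mon  1971: Wed/Tue  1972: Thu/Thu  1973: Sat/Fri  1974: Sun/Sat  1975: Mon/Sun  1976: Tue/Tue  1977: Thu/Wed
Both conditions hold in: no year — 0.

0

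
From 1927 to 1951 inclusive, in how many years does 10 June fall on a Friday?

4

Track 10 June's weekday year by year (advancing +1, or +2 across a Feb 29):
  1927: Fri ✓  1928: Sun (+2)  1929: Mon (+1)  1930: Tue (+1)  1931: Wed (+1)
  1932: Fri (+2) ✓  1933: Sat (+1)  1934: Sun (+1)  1935: Mon (+1)  1936: Wed (+2)
  1937: Thu (+1)  1938: Fri (+1) ✓  1939: Sat (+1)  1940: Mon (+2)  1941: Tue (+1)
  1942: Wed (+1)  1943: Thu (+1)  1944: Sat (+2)  1945: Sun (+1)  1946: Mon (+1)
  1947: Tue (+1)  1948: Thu (+2)  1949: Fri (+1) ✓  1950: Sat (+1)  1951: Sun (+1)
Friday years: 1927, 1932, 1938, 1949 — 4 in total.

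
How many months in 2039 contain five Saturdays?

5

A month of length L has five Saturdays iff its first Saturday is on day ≤ L−28 (so day 1–3 in a 31-day month, 1–2 in a 30-day month, day 1 in a leap February).
Checking each month of 2039: Jan starts Sat (31d) ✓; Feb starts Tue (28d); Mar starts Tue (31d); Apr starts Fri (30d) ✓; May starts Sun (31d); Jun starts Wed (30d); Jul starts Fri (31d) ✓; Aug starts Mon (31d); Sep starts Thu (30d); Oct starts Sat (31d) ✓; Nov starts Tue (30d); Dec starts Thu (31d) ✓.
Five-Saturday months: January, April, July, October, December → 5.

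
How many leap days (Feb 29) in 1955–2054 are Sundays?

3

Leap years in 1955–2054: 25 of them.
Feb 29 weekday advances by 5 (mod 7) from one leap year to the next four years later (or differs when a century non-leap intervenes).
Leap-day weekdays: 1956:Wed 1960:Mon 1964:Sat 1968:Thu 1972:Tue 1976:Sun✓ 1980:Fri 1984:Wed 1988:Mon 1992:Sat 1996:Thu 2000:Tue 2004:Sun✓ 2008:Fri 2012:Wed 2016:Mon 2020:Sat 2024:Thu 2028:Tue 2032:Sun✓ 2036:Fri 2040:Wed 2044:Mon 2048:Sat 2052:Thu
Sunday: 1976, 2004, 2032 → 3.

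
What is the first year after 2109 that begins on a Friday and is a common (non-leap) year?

Jan 1 advances by 2 weekdays after a leap year and by 1 after a common year.
2109: Jan 1 is Tuesday.
2110: Wednesday
2111: Thursday
2112: Friday (leap)
2113: Sunday
2114: Monday
2115: Tuesday
2116: Wednesday (leap)
2117: Friday
2117 begins on a Friday and is a common year.

2117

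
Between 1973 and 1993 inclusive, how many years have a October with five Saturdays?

9

October has 31 days; it has five Saturdays when Saturday falls among the first (month-length − 28) days — i.e. when October 1 is one of Saturday/Friday/Thursday.
October 1 by year: 1973:Mon 1974:Tue 1975:Wed 1976:Fri✓ 1977:Sat✓ 1978:Sun 1979:Mon 1980:Wed 1981:Thu✓ 1982:Fri✓ 1983:Sat✓ 1984:Mon 1985:Tue 1986:Wed 1987:Thu✓ 1988:Sat✓ 1989:Sun 1990:Mon 1991:Tue 1992:Thu✓ 1993:Fri✓
Years with five Saturdays: 1976, 1977, 1981, 1982, 1983, 1987, 1988, 1992, 1993 → 9.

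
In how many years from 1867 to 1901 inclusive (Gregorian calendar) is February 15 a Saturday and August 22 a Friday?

Check each year's weekday for February 15 and August 22:
  1867: Fri/Thu  1868: Sat/Sat  1869: Mon/Sun  1870: Tue/Mon  1871: Wed/Tue  1872: Thu/Thu  1873: Sat/Fri ✓  1874: Sun/Sat  1875: Mon/Sun  1876: Tue/Tue  1877: Thu/Wed  1878: Fri/Thu  1879: Sat/Fri ✓  1880: Sun/Sun  …(7 more)…  1888: Wed/Wed  1889: Fri/Thu  1890: Sat/Fri ✓  1891: Sun/Sat  1892: Mon/Mon  1893: Wed/Tue  1894: Thu/Wed  1895: Fri/Thu  1896: Sat/Sat  1897: Mon/Sun  1898: Tue/Mon  1899: Wed/Tue  1900: Thu/Wed  1901: Fri/Thu
Both conditions hold in: 1873, 1879, 1890 — 3.

3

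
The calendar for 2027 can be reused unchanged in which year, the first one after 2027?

2038

Two years share a calendar iff Jan 1 falls on the same weekday and both are leap or both are common. 2027: Jan 1 is Friday, common year.
2028: Jan 1 Saturday, leap
2029: Jan 1 Monday, common
2030: Jan 1 Tuesday, common
2031: Jan 1 Wednesday, common
2032: Jan 1 Thursday, leap
2033: Jan 1 Saturday, common
2034: Jan 1 Sunday, common
2035: Jan 1 Monday, common
2036: Jan 1 Tuesday, leap
2037: Jan 1 Thursday, common
2038: Jan 1 Friday, common
2038 matches on both conditions.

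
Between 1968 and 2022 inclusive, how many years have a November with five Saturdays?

November has 30 days; it has five Saturdays when Saturday falls among the first (month-length − 28) days — i.e. when November 1 is one of Saturday/Friday.
November 1 by year: 1968:Fri✓ 1969:Sat✓ 1970:Sun 1971:Mon 1972:Wed 1973:Thu 1974:Fri✓ 1975:Sat✓ 1976:Mon 1977:Tue 1978:Wed 1979:Thu 1980:Sat✓ 1981:Sun 1982:Mon …(25 more)… 2008:Sat✓ 2009:Sun 2010:Mon 2011:Tue 2012:Thu 2013:Fri✓ 2014:Sat✓ 2015:Sun 2016:Tue 2017:Wed 2018:Thu 2019:Fri✓ 2020:Sun 2021:Mon 2022:Tue
Years with five Saturdays: 1968, 1969, 1974, 1975, 1980, 1985, 1986, 1991, 1996, 1997, 2002, 2003, 2008, 2013, 2014, 2019 → 16.

16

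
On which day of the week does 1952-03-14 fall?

January 1, 1952 is a Tuesday.
March 14 is day 74 of the year, i.e. 73 days after Jan 1.
73 mod 7 = 3, so advance 3 weekdays from Tuesday: Friday.

Friday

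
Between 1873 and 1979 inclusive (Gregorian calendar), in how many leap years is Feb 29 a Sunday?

4

Leap years in 1873–1979: 25 of them.
Feb 29 weekday advances by 5 (mod 7) from one leap year to the next four years later (or differs when a century non-leap intervenes).
Leap-day weekdays: 1876:Tue 1880:Sun✓ 1884:Fri 1888:Wed 1892:Mon 1896:Sat 1904:Mon 1908:Sat 1912:Thu 1916:Tue 1920:Sun✓ 1924:Fri 1928:Wed 1932:Mon 1936:Sat 1940:Thu 1944:Tue 1948:Sun✓ 1952:Fri 1956:Wed 1960:Mon 1964:Sat 1968:Thu 1972:Tue 1976:Sun✓
Sunday: 1880, 1920, 1948, 1976 → 4.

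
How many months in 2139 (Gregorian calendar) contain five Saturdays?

4

A month of length L has five Saturdays iff its first Saturday is on day ≤ L−28 (so day 1–3 in a 31-day month, 1–2 in a 30-day month, day 1 in a leap February).
Checking each month of 2139: Jan starts Thu (31d) ✓; Feb starts Sun (28d); Mar starts Sun (31d); Apr starts Wed (30d); May starts Fri (31d) ✓; Jun starts Mon (30d); Jul starts Wed (31d); Aug starts Sat (31d) ✓; Sep starts Tue (30d); Oct starts Thu (31d) ✓; Nov starts Sun (30d); Dec starts Tue (31d).
Five-Saturday months: January, May, August, October → 4.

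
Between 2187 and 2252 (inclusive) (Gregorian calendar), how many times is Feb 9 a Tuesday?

10

Track Feb 9's weekday year by year (advancing +1, or +2 across a Feb 29):
  2187: Fri  2188: Sat (+1)  2189: Mon (+2)  2190: Tue (+1) ✓  2191: Wed (+1)
  2192: Thu (+1)  2193: Sat (+2)  2194: Sun (+1)  2195: Mon (+1)  2196: Tue (+1) ✓
  2197: Thu (+2)  2198: Fri (+1)  2199: Sat (+1)  2200: Sun (+1)  … (38 more years) …
  2239: Sat (+1)  2240: Sun (+1)  2241: Tue (+2) ✓  2242: Wed (+1)  2243: Thu (+1)
  2244: Fri (+1)  2245: Sun (+2)  2246: Mon (+1)  2247: Tue (+1) ✓  2248: Wed (+1)
  2249: Fri (+2)  2250: Sat (+1)  2251: Sun (+1)  2252: Mon (+1)
Tuesday years: 2190, 2196, 2202, 2208, 2213, 2219, 2230, 2236, 2241, 2247 — 10 in total.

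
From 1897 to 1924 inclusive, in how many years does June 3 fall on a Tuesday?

4

Track June 3's weekday year by year (advancing +1, or +2 across a Feb 29):
  1897: Thu  1898: Fri (+1)  1899: Sat (+1)  1900: Sun (+1)  1901: Mon (+1)
  1902: Tue (+1) ✓  1903: Wed (+1)  1904: Fri (+2)  1905: Sat (+1)  1906: Sun (+1)
  1907: Mon (+1)  1908: Wed (+2)  1909: Thu (+1)  1910: Fri (+1)  1911: Sat (+1)
  1912: Mon (+2)  1913: Tue (+1) ✓  1914: Wed (+1)  1915: Thu (+1)  1916: Sat (+2)
  1917: Sun (+1)  1918: Mon (+1)  1919: Tue (+1) ✓  1920: Thu (+2)  1921: Fri (+1)
  1922: Sat (+1)  1923: Sun (+1)  1924: Tue (+2) ✓
Tuesday years: 1902, 1913, 1919, 1924 — 4 in total.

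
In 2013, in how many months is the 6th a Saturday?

Check the 6th of each month of 2013: Jan 6: Sun, Feb 6: Wed, Mar 6: Wed, Apr 6: Sat, May 6: Mon, Jun 6: Thu, Jul 6: Sat, Aug 6: Tue, Sep 6: Fri, Oct 6: Sun, Nov 6: Wed, Dec 6: Fri.
Saturday occurs in April, July — 2 months.

2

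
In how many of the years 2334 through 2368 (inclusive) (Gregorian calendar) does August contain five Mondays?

August has 31 days; it has five Mondays when Monday falls among the first (month-length − 28) days — i.e. when August 1 is one of Monday/Sunday/Saturday.
August 1 by year: 2334:Wed 2335:Thu 2336:Sat✓ 2337:Sun✓ 2338:Mon✓ 2339:Tue 2340:Thu 2341:Fri 2342:Sat✓ 2343:Sun✓ 2344:Tue 2345:Wed 2346:Thu 2347:Fri 2348:Sun✓ …(5 more)… 2354:Sun✓ 2355:Mon✓ 2356:Wed 2357:Thu 2358:Fri 2359:Sat✓ 2360:Mon✓ 2361:Tue 2362:Wed 2363:Thu 2364:Sat✓ 2365:Sun✓ 2366:Mon✓ 2367:Tue 2368:Thu
Years with five Mondays: 2336, 2337, 2338, 2342, 2343, 2348, 2349, 2353, 2354, 2355, 2359, 2360, 2364, 2365, 2366 → 15.

15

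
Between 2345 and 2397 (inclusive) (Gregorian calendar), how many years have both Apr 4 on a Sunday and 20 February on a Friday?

2

Check each year's weekday for Apr 4 and 20 February:
  2345: Wed/Tue  2346: Thu/Wed  2347: Fri/Thu  2348: Sun/Fri ✓  2349: Mon/Sun  2350: Tue/Mon  2351: Wed/Tue  2352: Fri/Wed  2353: Sat/Fri  2354: Sun/Sat  2355: Mon/Sun  2356: Wed/Mon  2357: Thu/Wed  2358: Fri/Thu  …(25 more)…  2384: Wed/Mon  2385: Thu/Wed  2386: Fri/Thu  2387: Sat/Fri  2388: Mon/Sat  2389: Tue/Mon  2390: Wed/Tue  2391: Thu/Wed  2392: Sat/Thu  2393: Sun/Sat  2394: Mon/Sun  2395: Tue/Mon  2396: Thu/Tue  2397: Fri/Thu
Both conditions hold in: 2348, 2376 — 2.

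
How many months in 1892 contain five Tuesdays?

4

A month of length L has five Tuesdays iff its first Tuesday is on day ≤ L−28 (so day 1–3 in a 31-day month, 1–2 in a 30-day month, day 1 in a leap February).
Checking each month of 1892: Jan starts Fri (31d); Feb starts Mon (29d); Mar starts Tue (31d) ✓; Apr starts Fri (30d); May starts Sun (31d) ✓; Jun starts Wed (30d); Jul starts Fri (31d); Aug starts Mon (31d) ✓; Sep starts Thu (30d); Oct starts Sat (31d); Nov starts Tue (30d) ✓; Dec starts Thu (31d).
Five-Tuesday months: March, May, August, November → 4.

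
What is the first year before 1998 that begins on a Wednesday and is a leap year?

Jan 1 advances by 2 weekdays after a leap year and by 1 after a common year.
1998: Jan 1 is Thursday.
1997: Wednesday
1996: Monday (leap)
1995: Sunday
1994: Saturday
1993: Friday
1992: Wednesday (leap)
1992 begins on a Wednesday and is a leap year.

1992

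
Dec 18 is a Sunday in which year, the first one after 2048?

From one year to the next, a fixed date's weekday advances by 1, or by 2 when a Feb 29 lies between the two dates.
2048: December 18 is Friday.
2049: Saturday (+1)
2050: Sunday (+1)
Dec 18 falls on a Sunday in 2050.

2050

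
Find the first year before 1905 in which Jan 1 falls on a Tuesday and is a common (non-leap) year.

1901

Jan 1 advances by 2 weekdays after a leap year and by 1 after a common year.
1905: Jan 1 is Sunday.
1904: Friday (leap)
1903: Thursday
1902: Wednesday
1901: Tuesday
1901 begins on a Tuesday and is a common year.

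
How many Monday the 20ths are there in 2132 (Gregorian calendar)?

Check the 20th of each month of 2132: Jan 20: Sun, Feb 20: Wed, Mar 20: Thu, Apr 20: Sun, May 20: Tue, Jun 20: Fri, Jul 20: Sun, Aug 20: Wed, Sep 20: Sat, Oct 20: Mon, Nov 20: Thu, Dec 20: Sat.
Monday occurs in October — 1 month.

1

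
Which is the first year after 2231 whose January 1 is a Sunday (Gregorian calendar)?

Jan 1 advances by 2 weekdays after a leap year and by 1 after a common year.
2231: Jan 1 is Saturday.
2232: Sunday (leap)
2232 begins on a Sunday

2232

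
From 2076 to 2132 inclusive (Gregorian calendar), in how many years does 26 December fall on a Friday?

9

Track 26 December's weekday year by year (advancing +1, or +2 across a Feb 29):
  2076: Sat  2077: Sun (+1)  2078: Mon (+1)  2079: Tue (+1)  2080: Thu (+2)
  2081: Fri (+1) ✓  2082: Sat (+1)  2083: Sun (+1)  2084: Tue (+2)  2085: Wed (+1)
  2086: Thu (+1)  2087: Fri (+1) ✓  2088: Sun (+2)  2089: Mon (+1)  … (29 more years) …
  2119: Tue (+1)  2120: Thu (+2)  2121: Fri (+1) ✓  2122: Sat (+1)  2123: Sun (+1)
  2124: Tue (+2)  2125: Wed (+1)  2126: Thu (+1)  2127: Fri (+1) ✓  2128: Sun (+2)
  2129: Mon (+1)  2130: Tue (+1)  2131: Wed (+1)  2132: Fri (+2) ✓
Friday years: 2081, 2087, 2092, 2098, 2104, 2110, 2121, 2127, 2132 — 9 in total.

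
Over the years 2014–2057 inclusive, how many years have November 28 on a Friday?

Track November 28's weekday year by year (advancing +1, or +2 across a Feb 29):
  2014: Fri ✓  2015: Sat (+1)  2016: Mon (+2)  2017: Tue (+1)  2018: Wed (+1)
  2019: Thu (+1)  2020: Sat (+2)  2021: Sun (+1)  2022: Mon (+1)  2023: Tue (+1)
  2024: Thu (+2)  2025: Fri (+1) ✓  2026: Sat (+1)  2027: Sun (+1)  … (16 more years) …
  2044: Mon (+2)  2045: Tue (+1)  2046: Wed (+1)  2047: Thu (+1)  2048: Sat (+2)
  2049: Sun (+1)  2050: Mon (+1)  2051: Tue (+1)  2052: Thu (+2)  2053: Fri (+1) ✓
  2054: Sat (+1)  2055: Sun (+1)  2056: Tue (+2)  2057: Wed (+1)
Friday years: 2014, 2025, 2031, 2036, 2042, 2053 — 6 in total.

6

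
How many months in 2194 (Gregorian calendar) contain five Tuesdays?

4

A month of length L has five Tuesdays iff its first Tuesday is on day ≤ L−28 (so day 1–3 in a 31-day month, 1–2 in a 30-day month, day 1 in a leap February).
Checking each month of 2194: Jan starts Wed (31d); Feb starts Sat (28d); Mar starts Sat (31d); Apr starts Tue (30d) ✓; May starts Thu (31d); Jun starts Sun (30d); Jul starts Tue (31d) ✓; Aug starts Fri (31d); Sep starts Mon (30d) ✓; Oct starts Wed (31d); Nov starts Sat (30d); Dec starts Mon (31d) ✓.
Five-Tuesday months: April, July, September, December → 4.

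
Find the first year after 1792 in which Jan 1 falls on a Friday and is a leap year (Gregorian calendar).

1796

Jan 1 advances by 2 weekdays after a leap year and by 1 after a common year.
1792: Jan 1 is Sunday (leap).
1793: Tuesday
1794: Wednesday
1795: Thursday
1796: Friday (leap)
1796 begins on a Friday and is a leap year.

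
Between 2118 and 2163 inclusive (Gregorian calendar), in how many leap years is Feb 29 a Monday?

Leap years in 2118–2163: 11 of them.
Feb 29 weekday advances by 5 (mod 7) from one leap year to the next four years later (or differs when a century non-leap intervenes).
Leap-day weekdays: 2120:Thu 2124:Tue 2128:Sun 2132:Fri 2136:Wed 2140:Mon✓ 2144:Sat 2148:Thu 2152:Tue 2156:Sun 2160:Fri
Monday: 2140 → 1.

1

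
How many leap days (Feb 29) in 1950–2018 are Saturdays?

Leap years in 1950–2018: 17 of them.
Feb 29 weekday advances by 5 (mod 7) from one leap year to the next four years later (or differs when a century non-leap intervenes).
Leap-day weekdays: 1952:Fri 1956:Wed 1960:Mon 1964:Sat✓ 1968:Thu 1972:Tue 1976:Sun 1980:Fri 1984:Wed 1988:Mon 1992:Sat✓ 1996:Thu 2000:Tue 2004:Sun 2008:Fri 2012:Wed 2016:Mon
Saturday: 1964, 1992 → 2.

2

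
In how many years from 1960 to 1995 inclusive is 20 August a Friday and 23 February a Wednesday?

Check each year's weekday for 20 August and 23 February:
  1960: Sat/Tue  1961: Sun/Thu  1962: Mon/Fri  1963: Tue/Sat  1964: Thu/Sun  1965: Fri/Tue  1966: Sat/Wed  1967: Sun/Thu  1968: Tue/Fri  1969: Wed/Sun  1970: Thu/Mon  1971: Fri/Tue  1972: Sun/Wed  1973: Mon/Fri  …(8 more)…  1982: Fri/Tue  1983: Sat/Wed  1984: Mon/Thu  1985: Tue/Sat  1986: Wed/Sun  1987: Thu/Mon  1988: Sat/Tue  1989: Sun/Thu  1990: Mon/Fri  1991: Tue/Sat  1992: Thu/Sun  1993: Fri/Tue  1994: Sat/Wed  1995: Sun/Thu
Both conditions hold in: no year — 0.

0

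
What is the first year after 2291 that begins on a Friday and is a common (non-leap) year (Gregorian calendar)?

Jan 1 advances by 2 weekdays after a leap year and by 1 after a common year.
2291: Jan 1 is Thursday.
2292: Friday (leap)
2293: Sunday
2294: Monday
2295: Tuesday
2296: Wednesday (leap)
2297: Friday
2297 begins on a Friday and is a common year.

2297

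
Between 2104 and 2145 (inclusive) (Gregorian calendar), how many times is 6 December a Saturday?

Track 6 December's weekday year by year (advancing +1, or +2 across a Feb 29):
  2104: Sat ✓  2105: Sun (+1)  2106: Mon (+1)  2107: Tue (+1)  2108: Thu (+2)
  2109: Fri (+1)  2110: Sat (+1) ✓  2111: Sun (+1)  2112: Tue (+2)  2113: Wed (+1)
  2114: Thu (+1)  2115: Fri (+1)  2116: Sun (+2)  2117: Mon (+1)  … (14 more years) …
  2132: Sat (+2) ✓  2133: Sun (+1)  2134: Mon (+1)  2135: Tue (+1)  2136: Thu (+2)
  2137: Fri (+1)  2138: Sat (+1) ✓  2139: Sun (+1)  2140: Tue (+2)  2141: Wed (+1)
  2142: Thu (+1)  2143: Fri (+1)  2144: Sun (+2)  2145: Mon (+1)
Saturday years: 2104, 2110, 2121, 2127, 2132, 2138 — 6 in total.

6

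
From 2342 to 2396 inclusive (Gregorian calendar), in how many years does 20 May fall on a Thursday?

8

Track 20 May's weekday year by year (advancing +1, or +2 across a Feb 29):
  2342: Wed  2343: Thu (+1) ✓  2344: Sat (+2)  2345: Sun (+1)  2346: Mon (+1)
  2347: Tue (+1)  2348: Thu (+2) ✓  2349: Fri (+1)  2350: Sat (+1)  2351: Sun (+1)
  2352: Tue (+2)  2353: Wed (+1)  2354: Thu (+1) ✓  2355: Fri (+1)  … (27 more years) …
  2383: Fri (+1)  2384: Sun (+2)  2385: Mon (+1)  2386: Tue (+1)  2387: Wed (+1)
  2388: Fri (+2)  2389: Sat (+1)  2390: Sun (+1)  2391: Mon (+1)  2392: Wed (+2)
  2393: Thu (+1) ✓  2394: Fri (+1)  2395: Sat (+1)  2396: Mon (+2)
Thursday years: 2343, 2348, 2354, 2365, 2371, 2376, 2382, 2393 — 8 in total.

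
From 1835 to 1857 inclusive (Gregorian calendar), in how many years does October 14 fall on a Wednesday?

4

Track October 14's weekday year by year (advancing +1, or +2 across a Feb 29):
  1835: Wed ✓  1836: Fri (+2)  1837: Sat (+1)  1838: Sun (+1)  1839: Mon (+1)
  1840: Wed (+2) ✓  1841: Thu (+1)  1842: Fri (+1)  1843: Sat (+1)  1844: Mon (+2)
  1845: Tue (+1)  1846: Wed (+1) ✓  1847: Thu (+1)  1848: Sat (+2)  1849: Sun (+1)
  1850: Mon (+1)  1851: Tue (+1)  1852: Thu (+2)  1853: Fri (+1)  1854: Sat (+1)
  1855: Sun (+1)  1856: Tue (+2)  1857: Wed (+1) ✓
Wednesday years: 1835, 1840, 1846, 1857 — 4 in total.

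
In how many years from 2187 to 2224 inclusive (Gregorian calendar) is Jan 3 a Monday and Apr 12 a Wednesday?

Check each year's weekday for Jan 3 and Apr 12:
  2187: Wed/Thu  2188: Thu/Sat  2189: Sat/Sun  2190: Sun/Mon  2191: Mon/Tue  2192: Tue/Thu  2193: Thu/Fri  2194: Fri/Sat  2195: Sat/Sun  2196: Sun/Tue  2197: Tue/Wed  2198: Wed/Thu  2199: Thu/Fri  2200: Fri/Sat  …(10 more)…  2211: Thu/Fri  2212: Fri/Sun  2213: Sun/Mon  2214: Mon/Tue  2215: Tue/Wed  2216: Wed/Fri  2217: Fri/Sat  2218: Sat/Sun  2219: Sun/Mon  2220: Mon/Wed ✓  2221: Wed/Thu  2222: Thu/Fri  2223: Fri/Sat  2224: Sat/Mon
Both conditions hold in: 2220 — 1.

1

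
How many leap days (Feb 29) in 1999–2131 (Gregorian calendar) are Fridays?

5

Leap years in 1999–2131: 32 of them.
Feb 29 weekday advances by 5 (mod 7) from one leap year to the next four years later (or differs when a century non-leap intervenes).
Leap-day weekdays: 2000:Tue 2004:Sun 2008:Fri✓ 2012:Wed 2016:Mon 2020:Sat 2024:Thu 2028:Tue 2032:Sun 2036:Fri✓ 2040:Wed 2044:Mon 2048:Sat …(6 more)… 2076:Sat 2080:Thu 2084:Tue 2088:Sun 2092:Fri✓ 2096:Wed 2104:Fri✓ 2108:Wed 2112:Mon 2116:Sat 2120:Thu 2124:Tue 2128:Sun
Friday: 2008, 2036, 2064, 2092, 2104 → 5.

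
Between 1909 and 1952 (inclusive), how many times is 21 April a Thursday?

6

Track 21 April's weekday year by year (advancing +1, or +2 across a Feb 29):
  1909: Wed  1910: Thu (+1) ✓  1911: Fri (+1)  1912: Sun (+2)  1913: Mon (+1)
  1914: Tue (+1)  1915: Wed (+1)  1916: Fri (+2)  1917: Sat (+1)  1918: Sun (+1)
  1919: Mon (+1)  1920: Wed (+2)  1921: Thu (+1) ✓  1922: Fri (+1)  … (16 more years) …
  1939: Fri (+1)  1940: Sun (+2)  1941: Mon (+1)  1942: Tue (+1)  1943: Wed (+1)
  1944: Fri (+2)  1945: Sat (+1)  1946: Sun (+1)  1947: Mon (+1)  1948: Wed (+2)
  1949: Thu (+1) ✓  1950: Fri (+1)  1951: Sat (+1)  1952: Mon (+2)
Thursday years: 1910, 1921, 1927, 1932, 1938, 1949 — 6 in total.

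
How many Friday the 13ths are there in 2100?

1

Check the 13th of each month of 2100: Jan 13: Wed, Feb 13: Sat, Mar 13: Sat, Apr 13: Tue, May 13: Thu, Jun 13: Sun, Jul 13: Tue, Aug 13: Fri, Sep 13: Mon, Oct 13: Wed, Nov 13: Sat, Dec 13: Mon.
Friday occurs in August — 1 month.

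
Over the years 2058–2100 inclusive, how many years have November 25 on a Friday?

6

Track November 25's weekday year by year (advancing +1, or +2 across a Feb 29):
  2058: Mon  2059: Tue (+1)  2060: Thu (+2)  2061: Fri (+1) ✓  2062: Sat (+1)
  2063: Sun (+1)  2064: Tue (+2)  2065: Wed (+1)  2066: Thu (+1)  2067: Fri (+1) ✓
  2068: Sun (+2)  2069: Mon (+1)  2070: Tue (+1)  2071: Wed (+1)  … (15 more years) …
  2087: Tue (+1)  2088: Thu (+2)  2089: Fri (+1) ✓  2090: Sat (+1)  2091: Sun (+1)
  2092: Tue (+2)  2093: Wed (+1)  2094: Thu (+1)  2095: Fri (+1) ✓  2096: Sun (+2)
  2097: Mon (+1)  2098: Tue (+1)  2099: Wed (+1)  2100: Thu (+1)
Friday years: 2061, 2067, 2072, 2078, 2089, 2095 — 6 in total.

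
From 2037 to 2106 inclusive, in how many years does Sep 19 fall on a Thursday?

Track Sep 19's weekday year by year (advancing +1, or +2 across a Feb 29):
  2037: Sat  2038: Sun (+1)  2039: Mon (+1)  2040: Wed (+2)  2041: Thu (+1) ✓
  2042: Fri (+1)  2043: Sat (+1)  2044: Mon (+2)  2045: Tue (+1)  2046: Wed (+1)
  2047: Thu (+1) ✓  2048: Sat (+2)  2049: Sun (+1)  2050: Mon (+1)  … (42 more years) …
  2093: Sat (+1)  2094: Sun (+1)  2095: Mon (+1)  2096: Wed (+2)  2097: Thu (+1) ✓
  2098: Fri (+1)  2099: Sat (+1)  2100: Sun (+1)  2101: Mon (+1)  2102: Tue (+1)
  2103: Wed (+1)  2104: Fri (+2)  2105: Sat (+1)  2106: Sun (+1)
Thursday years: 2041, 2047, 2052, 2058, 2069, 2075, 2080, 2086, 2097 — 9 in total.

9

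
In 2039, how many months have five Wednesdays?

A month of length L has five Wednesdays iff its first Wednesday is on day ≤ L−28 (so day 1–3 in a 31-day month, 1–2 in a 30-day month, day 1 in a leap February).
Checking each month of 2039: Jan starts Sat (31d); Feb starts Tue (28d); Mar starts Tue (31d) ✓; Apr starts Fri (30d); May starts Sun (31d); Jun starts Wed (30d) ✓; Jul starts Fri (31d); Aug starts Mon (31d) ✓; Sep starts Thu (30d); Oct starts Sat (31d); Nov starts Tue (30d) ✓; Dec starts Thu (31d).
Five-Wednesday months: March, June, August, November → 4.

4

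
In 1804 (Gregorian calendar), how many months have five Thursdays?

4

A month of length L has five Thursdays iff its first Thursday is on day ≤ L−28 (so day 1–3 in a 31-day month, 1–2 in a 30-day month, day 1 in a leap February).
Checking each month of 1804: Jan starts Sun (31d); Feb starts Wed (29d); Mar starts Thu (31d) ✓; Apr starts Sun (30d); May starts Tue (31d) ✓; Jun starts Fri (30d); Jul starts Sun (31d); Aug starts Wed (31d) ✓; Sep starts Sat (30d); Oct starts Mon (31d); Nov starts Thu (30d) ✓; Dec starts Sat (31d).
Five-Thursday months: March, May, August, November → 4.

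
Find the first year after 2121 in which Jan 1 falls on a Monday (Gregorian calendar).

Jan 1 advances by 2 weekdays after a leap year and by 1 after a common year.
2121: Jan 1 is Wednesday.
2122: Thursday
2123: Friday
2124: Saturday (leap)
2125: Monday
2125 begins on a Monday

2125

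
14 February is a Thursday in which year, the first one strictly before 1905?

From one year to the next, a fixed date's weekday advances by 1, or by 2 when a Feb 29 lies between the two dates.
1905: February 14 is Tuesday.
1904: Sunday (−2)
1903: Saturday (−1)
1902: Friday (−1)
1901: Thursday (−1)
14 February falls on a Thursday in 1901.

1901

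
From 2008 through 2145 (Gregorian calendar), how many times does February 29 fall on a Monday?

5

Leap years in 2008–2145: 34 of them.
Feb 29 weekday advances by 5 (mod 7) from one leap year to the next four years later (or differs when a century non-leap intervenes).
Leap-day weekdays: 2008:Fri 2012:Wed 2016:Mon✓ 2020:Sat 2024:Thu 2028:Tue 2032:Sun 2036:Fri 2040:Wed 2044:Mon✓ 2048:Sat 2052:Thu 2056:Tue …(8 more)… 2092:Fri 2096:Wed 2104:Fri 2108:Wed 2112:Mon✓ 2116:Sat 2120:Thu 2124:Tue 2128:Sun 2132:Fri 2136:Wed 2140:Mon✓ 2144:Sat
Monday: 2016, 2044, 2072, 2112, 2140 → 5.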